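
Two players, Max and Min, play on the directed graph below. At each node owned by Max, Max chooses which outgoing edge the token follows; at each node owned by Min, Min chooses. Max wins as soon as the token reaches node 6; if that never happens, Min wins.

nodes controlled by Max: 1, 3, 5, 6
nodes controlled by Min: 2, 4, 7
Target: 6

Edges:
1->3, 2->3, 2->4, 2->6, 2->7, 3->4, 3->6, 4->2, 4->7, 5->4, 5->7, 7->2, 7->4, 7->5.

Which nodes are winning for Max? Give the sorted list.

1, 3, 6

A0 = {6}
A1: add {3} — 3 (Max) has 3→6.
A2: add {1} — 1 (Max) has 1→3.
A3 = A2; e.g. 2 (Min) can still go to 4. Fixed point.
Max's winning region = {1, 3, 6}.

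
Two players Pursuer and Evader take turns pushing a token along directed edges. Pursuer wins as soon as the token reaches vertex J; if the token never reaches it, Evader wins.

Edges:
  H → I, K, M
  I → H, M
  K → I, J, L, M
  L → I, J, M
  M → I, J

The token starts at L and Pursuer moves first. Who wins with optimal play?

Pursuer

Track states (vertex, player-to-move).
A0 = {(J,Pursuer), (J,Evader)}
A1: add {(K,Pursuer), (L,Pursuer), (M,Pursuer)}.
(L,Pursuer) ∈ A1 ⇒ Pursuer forces the target.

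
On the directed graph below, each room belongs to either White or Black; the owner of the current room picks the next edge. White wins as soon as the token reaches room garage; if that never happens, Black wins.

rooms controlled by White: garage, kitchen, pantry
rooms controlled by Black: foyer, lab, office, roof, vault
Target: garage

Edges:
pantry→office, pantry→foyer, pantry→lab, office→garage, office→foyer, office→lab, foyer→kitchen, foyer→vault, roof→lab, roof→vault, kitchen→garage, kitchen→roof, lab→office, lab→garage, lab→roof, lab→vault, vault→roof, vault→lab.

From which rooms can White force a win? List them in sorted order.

A0 = {garage}
A1: add {kitchen} — kitchen (White) has kitchen→garage.
A2 = A1; e.g. pantry (White) has no edge into A1. Fixed point.
White's winning region = {garage, kitchen}.

garage, kitchen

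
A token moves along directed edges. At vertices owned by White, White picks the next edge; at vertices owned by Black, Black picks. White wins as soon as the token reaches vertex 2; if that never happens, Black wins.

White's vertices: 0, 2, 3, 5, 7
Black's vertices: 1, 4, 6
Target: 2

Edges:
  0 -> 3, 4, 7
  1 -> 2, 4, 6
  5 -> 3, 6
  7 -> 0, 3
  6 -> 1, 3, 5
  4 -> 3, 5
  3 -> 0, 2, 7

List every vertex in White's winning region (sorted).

0, 2, 3, 4, 5, 7

A0 = {2}
A1: add {3} — 3 (White) has 3→2.
A2: add {0, 5, 7} — 0 (White) has 0→3; 5 (White) has 5→3; 7 (White) has 7→3.
A3: add {4} — 4 (Black): all of {3, 5} already in.
A4 = A3; e.g. 1 (Black) can still go to 6. Fixed point.
White's winning region = {0, 2, 3, 4, 5, 7}.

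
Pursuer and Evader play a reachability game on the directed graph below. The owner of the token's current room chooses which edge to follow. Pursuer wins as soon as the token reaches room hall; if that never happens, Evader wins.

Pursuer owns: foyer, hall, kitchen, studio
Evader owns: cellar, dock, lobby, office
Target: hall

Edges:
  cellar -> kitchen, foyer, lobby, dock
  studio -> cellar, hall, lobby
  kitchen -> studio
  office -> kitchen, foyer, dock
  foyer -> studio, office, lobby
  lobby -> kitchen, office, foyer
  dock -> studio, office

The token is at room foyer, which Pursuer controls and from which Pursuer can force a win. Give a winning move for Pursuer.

A0 = {hall}
A1: add {studio} — studio (Pursuer) has studio→hall.
A2: add {foyer, kitchen} — kitchen (Pursuer) has kitchen→studio; foyer (Pursuer) has foyer→studio.
A3 = A2; e.g. cellar (Evader) can still go to lobby. Fixed point.
From foyer, successor studio is in the attractor (rank 1); the other successors lobby, office are not.

studio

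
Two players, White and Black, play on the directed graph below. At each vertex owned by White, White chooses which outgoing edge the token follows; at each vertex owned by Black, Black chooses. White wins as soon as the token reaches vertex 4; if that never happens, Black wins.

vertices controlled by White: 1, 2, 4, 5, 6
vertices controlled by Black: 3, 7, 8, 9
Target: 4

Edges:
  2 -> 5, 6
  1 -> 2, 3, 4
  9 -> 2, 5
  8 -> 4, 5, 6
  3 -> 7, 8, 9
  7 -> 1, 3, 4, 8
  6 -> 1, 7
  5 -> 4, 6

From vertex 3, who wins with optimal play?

A0 = {4}
A1: add {1, 5} — 1 (White) has 1→4; 5 (White) has 5→4.
A2: add {2, 6} — 2 (White) has 2→5; 6 (White) has 6→1.
A3: add {8, 9} — 8 (Black): all of {4, 5, 6} already in; 9 (Black): all of {2, 5} already in.
A4 = A3; e.g. 3 (Black) can still go to 7. Fixed point.
3 never enters the attractor, so Black can avoid the target forever.

Black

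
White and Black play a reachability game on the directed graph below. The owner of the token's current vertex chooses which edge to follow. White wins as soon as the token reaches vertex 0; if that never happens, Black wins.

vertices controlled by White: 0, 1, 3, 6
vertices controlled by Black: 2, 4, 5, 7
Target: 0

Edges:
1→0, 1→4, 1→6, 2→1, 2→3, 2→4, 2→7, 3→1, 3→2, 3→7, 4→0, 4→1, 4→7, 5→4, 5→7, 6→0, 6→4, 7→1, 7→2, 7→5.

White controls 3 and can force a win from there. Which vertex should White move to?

A0 = {0}
A1: add {1, 6} — 1 (White) has 1→0; 6 (White) has 6→0.
A2: add {3} — 3 (White) has 3→1.
A3 = A2; e.g. 2 (Black) can still go to 4. Fixed point.
From 3, successor 1 is in the attractor (rank 1); the other successors 2, 7 are not.

1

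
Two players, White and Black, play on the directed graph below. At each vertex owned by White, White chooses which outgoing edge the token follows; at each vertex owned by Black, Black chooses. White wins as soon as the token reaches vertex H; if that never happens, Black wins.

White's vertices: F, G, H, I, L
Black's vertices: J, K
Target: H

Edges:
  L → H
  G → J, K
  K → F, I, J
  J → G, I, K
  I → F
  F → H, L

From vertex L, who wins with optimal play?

White

A0 = {H}
A1: add {F, L} — F (White) has F→H; L (White) has L→H.
L ∈ A1, so White can force the target.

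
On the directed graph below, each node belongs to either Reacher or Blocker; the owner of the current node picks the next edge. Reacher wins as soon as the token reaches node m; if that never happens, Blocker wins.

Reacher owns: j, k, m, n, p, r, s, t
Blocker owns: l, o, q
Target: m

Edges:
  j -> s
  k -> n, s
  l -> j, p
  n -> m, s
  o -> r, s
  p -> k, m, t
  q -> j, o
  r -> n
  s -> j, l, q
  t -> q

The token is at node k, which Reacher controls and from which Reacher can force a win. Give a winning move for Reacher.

A0 = {m}
A1: add {n, p} — n (Reacher) has n→m; p (Reacher) has p→m.
A2: add {k, r} — k (Reacher) has k→n; r (Reacher) has r→n.
A3 = A2; e.g. j (Reacher) has no edge into A2. Fixed point.
From k, successor n is in the attractor (rank 1); the other successor s is not.

n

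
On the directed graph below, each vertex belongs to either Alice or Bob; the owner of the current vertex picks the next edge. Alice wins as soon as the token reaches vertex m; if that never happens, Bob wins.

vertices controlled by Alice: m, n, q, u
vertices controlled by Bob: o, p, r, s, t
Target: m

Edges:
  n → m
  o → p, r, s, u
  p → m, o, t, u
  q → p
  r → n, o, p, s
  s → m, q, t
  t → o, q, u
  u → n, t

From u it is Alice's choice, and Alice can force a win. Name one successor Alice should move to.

n

A0 = {m}
A1: add {n} — n (Alice) has n→m.
A2: add {u} — u (Alice) has u→n.
A3 = A2; e.g. o (Bob) can still go to p. Fixed point.
From u, successor n is in the attractor (rank 1); the other successor t is not.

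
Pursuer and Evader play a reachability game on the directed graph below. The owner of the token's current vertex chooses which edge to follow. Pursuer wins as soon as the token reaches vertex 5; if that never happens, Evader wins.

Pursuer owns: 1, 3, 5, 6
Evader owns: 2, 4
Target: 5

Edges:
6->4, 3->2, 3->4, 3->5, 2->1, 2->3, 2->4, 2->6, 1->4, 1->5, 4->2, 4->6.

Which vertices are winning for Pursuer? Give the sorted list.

1, 3, 5

A0 = {5}
A1: add {1, 3} — 1 (Pursuer) has 1→5; 3 (Pursuer) has 3→5.
A2 = A1; e.g. 2 (Evader) can still go to 4. Fixed point.
Pursuer's winning region = {1, 3, 5}.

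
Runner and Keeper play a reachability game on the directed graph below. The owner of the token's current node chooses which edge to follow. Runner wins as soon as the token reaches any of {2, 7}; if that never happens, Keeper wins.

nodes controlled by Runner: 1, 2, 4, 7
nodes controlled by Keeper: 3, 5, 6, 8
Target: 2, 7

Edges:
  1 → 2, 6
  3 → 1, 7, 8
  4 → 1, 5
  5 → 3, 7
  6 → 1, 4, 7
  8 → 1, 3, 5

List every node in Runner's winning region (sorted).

A0 = {2, 7}
A1: add {1} — 1 (Runner) has 1→2.
A2: add {4} — 4 (Runner) has 4→1.
A3: add {6} — 6 (Keeper): all of {1, 4, 7} already in.
A4 = A3; e.g. 3 (Keeper) can still go to 8. Fixed point.
Runner's winning region = {1, 2, 4, 6, 7}.

1, 2, 4, 6, 7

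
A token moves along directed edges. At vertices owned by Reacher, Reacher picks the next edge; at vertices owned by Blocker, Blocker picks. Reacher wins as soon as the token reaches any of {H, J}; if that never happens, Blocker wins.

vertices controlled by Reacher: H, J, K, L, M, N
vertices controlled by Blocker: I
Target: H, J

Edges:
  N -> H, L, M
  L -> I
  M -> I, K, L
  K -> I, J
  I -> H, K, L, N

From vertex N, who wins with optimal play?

Reacher

A0 = {H, J}
A1: add {K, N} — K (Reacher) has K→J; N (Reacher) has N→H.
N ∈ A1, so Reacher can force the target.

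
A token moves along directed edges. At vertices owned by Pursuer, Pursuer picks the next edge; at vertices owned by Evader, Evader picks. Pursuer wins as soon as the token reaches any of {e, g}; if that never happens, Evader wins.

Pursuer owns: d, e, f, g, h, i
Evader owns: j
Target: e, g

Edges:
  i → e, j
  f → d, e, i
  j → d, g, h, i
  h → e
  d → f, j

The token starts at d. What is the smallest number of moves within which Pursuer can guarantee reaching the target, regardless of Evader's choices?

2

A0 = {e, g}
A1: add {f, h, i} — f (Pursuer) has f→e; h (Pursuer) has h→e; i (Pursuer) has i→e.
A2: add {d} — d (Pursuer) has d→f.
d enters the attractor at level 2, so Pursuer can force the target in 2 moves from there.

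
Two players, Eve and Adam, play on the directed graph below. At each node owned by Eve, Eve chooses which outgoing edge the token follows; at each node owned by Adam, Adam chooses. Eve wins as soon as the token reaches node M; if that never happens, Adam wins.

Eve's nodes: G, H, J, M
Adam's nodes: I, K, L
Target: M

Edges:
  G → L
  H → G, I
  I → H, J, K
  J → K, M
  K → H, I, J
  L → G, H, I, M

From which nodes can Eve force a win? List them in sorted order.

J, M

A0 = {M}
A1: add {J} — J (Eve) has J→M.
A2 = A1; e.g. G (Eve) has no edge into A1. Fixed point.
Eve's winning region = {J, M}.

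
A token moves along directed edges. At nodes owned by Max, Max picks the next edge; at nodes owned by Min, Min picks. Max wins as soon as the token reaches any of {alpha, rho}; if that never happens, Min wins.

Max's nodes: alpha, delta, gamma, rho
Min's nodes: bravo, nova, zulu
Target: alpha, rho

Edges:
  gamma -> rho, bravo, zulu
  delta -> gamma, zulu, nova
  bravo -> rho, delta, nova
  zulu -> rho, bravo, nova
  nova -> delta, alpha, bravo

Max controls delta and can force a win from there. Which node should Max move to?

gamma

A0 = {alpha, rho}
A1: add {gamma} — gamma (Max) has gamma→rho.
A2: add {delta} — delta (Max) has delta→gamma.
A3 = A2; e.g. bravo (Min) can still go to nova. Fixed point.
From delta, successor gamma is in the attractor (rank 1); the other successors nova, zulu are not.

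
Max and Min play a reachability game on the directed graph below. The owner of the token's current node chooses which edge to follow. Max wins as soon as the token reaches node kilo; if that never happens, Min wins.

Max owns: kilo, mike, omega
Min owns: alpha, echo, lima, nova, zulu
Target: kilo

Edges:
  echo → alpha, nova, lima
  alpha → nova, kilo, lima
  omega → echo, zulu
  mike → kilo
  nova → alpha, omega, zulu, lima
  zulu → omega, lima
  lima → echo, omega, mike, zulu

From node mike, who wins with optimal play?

A0 = {kilo}
A1: add {mike} — mike (Max) has mike→kilo.
A2 = A1; e.g. echo (Min) can still go to alpha. Fixed point.
mike ∈ A1, so Max can force the target.

Max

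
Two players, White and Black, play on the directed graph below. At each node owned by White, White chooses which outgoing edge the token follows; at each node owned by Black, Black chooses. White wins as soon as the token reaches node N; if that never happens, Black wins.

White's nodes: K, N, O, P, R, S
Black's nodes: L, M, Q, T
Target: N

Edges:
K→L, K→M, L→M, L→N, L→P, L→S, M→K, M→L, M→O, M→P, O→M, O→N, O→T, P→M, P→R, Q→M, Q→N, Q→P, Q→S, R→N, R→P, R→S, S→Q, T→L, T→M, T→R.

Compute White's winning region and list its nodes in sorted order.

N, O, P, R

A0 = {N}
A1: add {O, R} — O (White) has O→N; R (White) has R→N.
A2: add {P} — P (White) has P→R.
A3 = A2; e.g. K (White) has no edge into A2. Fixed point.
White's winning region = {N, O, P, R}.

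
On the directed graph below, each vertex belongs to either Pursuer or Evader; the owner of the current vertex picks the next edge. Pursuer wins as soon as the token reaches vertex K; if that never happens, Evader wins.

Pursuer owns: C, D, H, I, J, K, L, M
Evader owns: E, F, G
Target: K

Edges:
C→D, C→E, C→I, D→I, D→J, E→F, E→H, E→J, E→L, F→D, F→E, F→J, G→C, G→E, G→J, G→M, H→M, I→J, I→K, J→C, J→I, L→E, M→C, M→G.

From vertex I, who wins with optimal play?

A0 = {K}
A1: add {I} — I (Pursuer) has I→K.
I ∈ A1, so Pursuer can force the target.

Pursuer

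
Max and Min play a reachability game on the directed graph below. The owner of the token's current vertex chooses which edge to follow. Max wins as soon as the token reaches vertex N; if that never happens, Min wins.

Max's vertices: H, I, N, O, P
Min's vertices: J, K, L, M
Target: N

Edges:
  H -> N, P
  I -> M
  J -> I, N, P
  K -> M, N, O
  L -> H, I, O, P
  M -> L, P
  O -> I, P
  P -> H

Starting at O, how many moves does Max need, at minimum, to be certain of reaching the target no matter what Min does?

3

A0 = {N}
A1: add {H} — H (Max) has H→N.
A2: add {P} — P (Max) has P→H.
A3: add {O} — O (Max) has O→P.
A4 = A3; e.g. I (Max) has no edge into A3. Fixed point.
O enters the attractor at level 3, so Max can force the target in 3 moves from there.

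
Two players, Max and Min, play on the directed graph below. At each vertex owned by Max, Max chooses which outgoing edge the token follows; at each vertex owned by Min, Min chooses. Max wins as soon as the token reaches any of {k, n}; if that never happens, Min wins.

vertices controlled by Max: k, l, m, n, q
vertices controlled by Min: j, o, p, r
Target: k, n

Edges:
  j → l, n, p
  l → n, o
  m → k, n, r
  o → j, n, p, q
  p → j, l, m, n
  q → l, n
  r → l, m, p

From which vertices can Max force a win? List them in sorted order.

A0 = {k, n}
A1: add {l, m, q} — l (Max) has l→n; m (Max) has m→k; q (Max) has q→n.
A2 = A1; e.g. j (Min) can still go to p. Fixed point.
Max's winning region = {k, l, m, n, q}.

k, l, m, n, q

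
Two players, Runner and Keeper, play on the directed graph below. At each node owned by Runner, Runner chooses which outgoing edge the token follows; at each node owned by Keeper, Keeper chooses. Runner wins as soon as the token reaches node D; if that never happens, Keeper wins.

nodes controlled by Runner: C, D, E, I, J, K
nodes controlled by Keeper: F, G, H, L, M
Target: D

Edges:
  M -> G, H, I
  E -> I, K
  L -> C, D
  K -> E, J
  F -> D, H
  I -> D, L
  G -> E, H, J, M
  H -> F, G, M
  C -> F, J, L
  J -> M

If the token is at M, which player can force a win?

Keeper

A0 = {D}
A1: add {I} — I (Runner) has I→D.
A2: add {E} — E (Runner) has E→I.
A3: add {K} — K (Runner) has K→E.
A4 = A3; e.g. C (Runner) has no edge into A3. Fixed point.
M never enters the attractor, so Keeper can avoid the target forever.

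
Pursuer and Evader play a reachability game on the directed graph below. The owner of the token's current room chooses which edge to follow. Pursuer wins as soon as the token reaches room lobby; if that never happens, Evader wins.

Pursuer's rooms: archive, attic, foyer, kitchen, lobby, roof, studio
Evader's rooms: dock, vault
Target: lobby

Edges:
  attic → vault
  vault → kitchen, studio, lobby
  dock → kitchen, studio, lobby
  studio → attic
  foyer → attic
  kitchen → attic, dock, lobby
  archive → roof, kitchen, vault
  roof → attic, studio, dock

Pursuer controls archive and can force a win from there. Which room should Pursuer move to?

A0 = {lobby}
A1: add {kitchen} — kitchen (Pursuer) has kitchen→lobby.
A2: add {archive} — archive (Pursuer) has archive→kitchen.
A3 = A2; e.g. attic (Pursuer) has no edge into A2. Fixed point.
From archive, successor kitchen is in the attractor (rank 1); the other successors roof, vault are not.

kitchen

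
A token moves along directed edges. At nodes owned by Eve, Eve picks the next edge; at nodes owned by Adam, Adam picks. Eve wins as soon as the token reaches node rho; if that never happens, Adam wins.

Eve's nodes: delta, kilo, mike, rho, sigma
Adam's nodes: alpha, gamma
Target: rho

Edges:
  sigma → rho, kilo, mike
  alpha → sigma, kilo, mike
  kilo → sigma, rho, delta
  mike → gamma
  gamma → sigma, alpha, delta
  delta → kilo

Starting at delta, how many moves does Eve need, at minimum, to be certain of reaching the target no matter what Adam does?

2

A0 = {rho}
A1: add {kilo, sigma} — sigma (Eve) has sigma→rho; kilo (Eve) has kilo→rho.
A2: add {delta} — delta (Eve) has delta→kilo.
A3 = A2; e.g. alpha (Adam) can still go to mike. Fixed point.
delta enters the attractor at level 2, so Eve can force the target in 2 moves from there.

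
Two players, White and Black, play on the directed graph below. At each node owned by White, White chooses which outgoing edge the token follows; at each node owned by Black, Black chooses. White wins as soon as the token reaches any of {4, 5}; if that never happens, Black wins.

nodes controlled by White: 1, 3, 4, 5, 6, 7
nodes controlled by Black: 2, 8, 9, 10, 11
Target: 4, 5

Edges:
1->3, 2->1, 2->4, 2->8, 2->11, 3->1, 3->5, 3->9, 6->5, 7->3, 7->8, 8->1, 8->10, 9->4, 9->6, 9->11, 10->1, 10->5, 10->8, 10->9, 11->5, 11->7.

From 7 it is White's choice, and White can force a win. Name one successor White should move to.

3

A0 = {4, 5}
A1: add {3, 6} — 3 (White) has 3→5; 6 (White) has 6→5.
A2: add {1, 7} — 1 (White) has 1→3; 7 (White) has 7→3.
A3: add {11} — 11 (Black): all of {5, 7} already in.
A4: add {9} — 9 (Black): all of {4, 6, 11} already in.
A5 = A4; e.g. 2 (Black) can still go to 8. Fixed point.
From 7, successor 3 is in the attractor (rank 1); the other successor 8 is not.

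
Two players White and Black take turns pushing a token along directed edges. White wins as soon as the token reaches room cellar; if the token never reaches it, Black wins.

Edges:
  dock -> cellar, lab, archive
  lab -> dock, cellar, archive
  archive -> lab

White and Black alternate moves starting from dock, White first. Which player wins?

White

Track states (vertex, player-to-move).
A0 = {(cellar,White), (cellar,Black)}
A1: add {(dock,White), (lab,White)}.
(dock,White) ∈ A1 ⇒ White forces the target.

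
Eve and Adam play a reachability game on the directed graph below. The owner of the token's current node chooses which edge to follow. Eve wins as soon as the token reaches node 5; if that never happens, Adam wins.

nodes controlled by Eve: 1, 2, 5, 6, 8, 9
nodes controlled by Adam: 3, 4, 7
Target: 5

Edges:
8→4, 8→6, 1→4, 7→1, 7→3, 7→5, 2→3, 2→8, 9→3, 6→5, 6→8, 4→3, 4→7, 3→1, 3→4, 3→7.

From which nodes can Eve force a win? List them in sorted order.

2, 5, 6, 8

A0 = {5}
A1: add {6} — 6 (Eve) has 6→5.
A2: add {8} — 8 (Eve) has 8→6.
A3: add {2} — 2 (Eve) has 2→8.
A4 = A3; e.g. 1 (Eve) has no edge into A3. Fixed point.
Eve's winning region = {2, 5, 6, 8}.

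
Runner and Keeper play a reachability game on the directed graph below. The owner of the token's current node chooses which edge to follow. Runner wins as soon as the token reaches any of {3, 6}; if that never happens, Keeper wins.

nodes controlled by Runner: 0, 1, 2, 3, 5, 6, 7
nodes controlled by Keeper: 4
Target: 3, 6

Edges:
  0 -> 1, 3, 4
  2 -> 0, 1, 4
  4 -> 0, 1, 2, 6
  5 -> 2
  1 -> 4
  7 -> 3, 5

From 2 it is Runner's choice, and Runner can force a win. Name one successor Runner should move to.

0

A0 = {3, 6}
A1: add {0, 7} — 0 (Runner) has 0→3; 7 (Runner) has 7→3.
A2: add {2} — 2 (Runner) has 2→0.
A3: add {5} — 5 (Runner) has 5→2.
A4 = A3; e.g. 1 (Runner) has no edge into A3. Fixed point.
From 2, successor 0 is in the attractor (rank 1); the other successors 1, 4 are not.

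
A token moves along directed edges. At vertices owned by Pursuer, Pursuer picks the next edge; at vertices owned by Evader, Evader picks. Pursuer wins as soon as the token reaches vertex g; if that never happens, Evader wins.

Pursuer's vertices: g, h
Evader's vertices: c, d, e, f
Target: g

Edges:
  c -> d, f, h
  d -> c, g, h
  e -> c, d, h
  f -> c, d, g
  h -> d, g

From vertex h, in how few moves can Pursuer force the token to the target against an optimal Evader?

1

A0 = {g}
A1: add {h} — h (Pursuer) has h→g.
A2 = A1; e.g. c (Evader) can still go to d. Fixed point.
h enters the attractor at level 1, so Pursuer can force the target in 1 move from there.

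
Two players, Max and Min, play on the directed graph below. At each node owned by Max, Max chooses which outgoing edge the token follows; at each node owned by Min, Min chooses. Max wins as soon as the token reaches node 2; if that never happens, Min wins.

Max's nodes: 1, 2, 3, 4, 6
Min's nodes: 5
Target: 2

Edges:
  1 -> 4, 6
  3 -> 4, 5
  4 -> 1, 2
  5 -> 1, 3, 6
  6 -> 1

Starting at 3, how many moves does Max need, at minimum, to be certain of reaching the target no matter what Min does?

2

A0 = {2}
A1: add {4} — 4 (Max) has 4→2.
A2: add {1, 3} — 1 (Max) has 1→4; 3 (Max) has 3→4.
3 enters the attractor at level 2, so Max can force the target in 2 moves from there.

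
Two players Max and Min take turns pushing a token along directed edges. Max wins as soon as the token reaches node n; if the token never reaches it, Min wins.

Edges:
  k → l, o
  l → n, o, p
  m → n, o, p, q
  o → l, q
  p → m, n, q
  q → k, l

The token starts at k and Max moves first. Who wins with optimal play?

Track states (vertex, player-to-move).
A0 = {(n,Max), (n,Min)}
A1: add {(l,Max), (m,Max), (p,Max)}.
A2 = A1; e.g. (k,Max) stays out. (k,Max) never enters ⇒ Min avoids the target.

Min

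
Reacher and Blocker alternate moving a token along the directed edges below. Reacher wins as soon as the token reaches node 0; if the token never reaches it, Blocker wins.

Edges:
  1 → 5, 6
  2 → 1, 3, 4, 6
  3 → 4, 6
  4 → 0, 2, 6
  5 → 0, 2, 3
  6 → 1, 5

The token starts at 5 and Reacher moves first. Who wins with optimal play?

Track states (vertex, player-to-move).
A0 = {(0,Reacher), (0,Blocker)}
A1: add {(4,Reacher), (5,Reacher)}.
(5,Reacher) ∈ A1 ⇒ Reacher forces the target.

Reacher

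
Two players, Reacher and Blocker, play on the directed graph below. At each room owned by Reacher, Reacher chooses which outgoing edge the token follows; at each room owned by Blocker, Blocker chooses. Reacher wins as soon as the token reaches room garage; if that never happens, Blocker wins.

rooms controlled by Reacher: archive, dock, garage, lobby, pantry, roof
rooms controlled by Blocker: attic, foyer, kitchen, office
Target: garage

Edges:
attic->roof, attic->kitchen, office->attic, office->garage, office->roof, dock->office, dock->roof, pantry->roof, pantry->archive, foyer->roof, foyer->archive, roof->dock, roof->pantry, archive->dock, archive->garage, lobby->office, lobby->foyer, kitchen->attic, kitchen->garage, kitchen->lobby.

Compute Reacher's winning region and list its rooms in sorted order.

archive, dock, foyer, garage, lobby, pantry, roof

A0 = {garage}
A1: add {archive} — archive (Reacher) has archive→garage.
A2: add {pantry} — pantry (Reacher) has pantry→archive.
A3: add {roof} — roof (Reacher) has roof→pantry.
A4: add {dock, foyer} — dock (Reacher) has dock→roof; foyer (Blocker): all of {roof, archive} already in.
A5: add {lobby} — lobby (Reacher) has lobby→foyer.
A6 = A5; e.g. attic (Blocker) can still go to kitchen. Fixed point.
Reacher's winning region = {archive, dock, foyer, garage, lobby, pantry, roof}.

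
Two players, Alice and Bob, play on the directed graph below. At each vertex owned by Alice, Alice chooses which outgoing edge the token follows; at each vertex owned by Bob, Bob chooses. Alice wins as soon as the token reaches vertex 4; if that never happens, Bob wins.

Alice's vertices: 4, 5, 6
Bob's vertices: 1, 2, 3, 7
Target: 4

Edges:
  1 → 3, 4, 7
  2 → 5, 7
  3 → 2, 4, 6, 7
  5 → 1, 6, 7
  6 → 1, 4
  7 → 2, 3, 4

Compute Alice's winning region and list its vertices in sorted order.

A0 = {4}
A1: add {6} — 6 (Alice) has 6→4.
A2: add {5} — 5 (Alice) has 5→6.
A3 = A2; e.g. 1 (Bob) can still go to 3. Fixed point.
Alice's winning region = {4, 5, 6}.

4, 5, 6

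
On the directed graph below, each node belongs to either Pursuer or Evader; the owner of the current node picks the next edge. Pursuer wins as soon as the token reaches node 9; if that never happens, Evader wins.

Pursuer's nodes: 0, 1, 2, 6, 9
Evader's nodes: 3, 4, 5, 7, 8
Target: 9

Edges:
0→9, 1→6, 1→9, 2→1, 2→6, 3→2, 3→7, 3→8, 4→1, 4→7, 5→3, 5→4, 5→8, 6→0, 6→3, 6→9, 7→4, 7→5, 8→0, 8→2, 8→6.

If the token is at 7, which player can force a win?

A0 = {9}
A1: add {0, 1, 6} — 0 (Pursuer) has 0→9; 1 (Pursuer) has 1→9; 6 (Pursuer) has 6→9.
A2: add {2} — 2 (Pursuer) has 2→1.
A3: add {8} — 8 (Evader): all of {0, 2, 6} already in.
A4 = A3; e.g. 3 (Evader) can still go to 7. Fixed point.
7 never enters the attractor, so Evader can avoid the target forever.

Evader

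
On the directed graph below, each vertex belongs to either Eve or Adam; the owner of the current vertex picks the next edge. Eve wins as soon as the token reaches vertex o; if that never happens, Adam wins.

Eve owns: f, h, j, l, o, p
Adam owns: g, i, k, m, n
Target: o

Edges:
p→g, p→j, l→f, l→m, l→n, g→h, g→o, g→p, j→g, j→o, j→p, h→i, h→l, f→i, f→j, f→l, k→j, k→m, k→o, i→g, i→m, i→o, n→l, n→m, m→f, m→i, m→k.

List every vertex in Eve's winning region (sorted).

A0 = {o}
A1: add {j} — j (Eve) has j→o.
A2: add {f, p} — f (Eve) has f→j; p (Eve) has p→j.
A3: add {l} — l (Eve) has l→f.
A4: add {h} — h (Eve) has h→l.
A5: add {g} — g (Adam): all of {h, o, p} already in.
A6 = A5; e.g. i (Adam) can still go to m. Fixed point.
Eve's winning region = {f, g, h, j, l, o, p}.

f, g, h, j, l, o, p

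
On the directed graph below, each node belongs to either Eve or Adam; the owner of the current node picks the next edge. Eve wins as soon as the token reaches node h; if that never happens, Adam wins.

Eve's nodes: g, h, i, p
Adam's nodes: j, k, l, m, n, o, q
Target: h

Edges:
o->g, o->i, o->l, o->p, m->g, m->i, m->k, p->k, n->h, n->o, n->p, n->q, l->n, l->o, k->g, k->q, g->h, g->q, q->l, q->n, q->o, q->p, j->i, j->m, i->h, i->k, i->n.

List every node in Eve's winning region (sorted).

g, h, i

A0 = {h}
A1: add {g, i} — g (Eve) has g→h; i (Eve) has i→h.
A2 = A1; e.g. j (Adam) can still go to m. Fixed point.
Eve's winning region = {g, h, i}.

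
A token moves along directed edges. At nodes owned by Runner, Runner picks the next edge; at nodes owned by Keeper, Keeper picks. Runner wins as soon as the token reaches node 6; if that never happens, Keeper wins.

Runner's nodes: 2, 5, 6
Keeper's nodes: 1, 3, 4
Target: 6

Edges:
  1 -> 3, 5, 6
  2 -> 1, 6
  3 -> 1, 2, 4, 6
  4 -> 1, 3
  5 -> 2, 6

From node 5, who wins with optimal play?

Runner

A0 = {6}
A1: add {2, 5} — 2 (Runner) has 2→6; 5 (Runner) has 5→6.
A2 = A1; e.g. 1 (Keeper) can still go to 3. Fixed point.
5 ∈ A1, so Runner can force the target.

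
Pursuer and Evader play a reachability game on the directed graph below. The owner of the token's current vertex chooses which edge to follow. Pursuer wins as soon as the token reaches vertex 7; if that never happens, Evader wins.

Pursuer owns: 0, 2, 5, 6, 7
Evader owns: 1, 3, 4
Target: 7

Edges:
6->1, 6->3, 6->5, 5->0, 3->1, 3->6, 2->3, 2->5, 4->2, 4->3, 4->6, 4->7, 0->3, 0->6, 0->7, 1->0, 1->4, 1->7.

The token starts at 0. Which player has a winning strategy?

Pursuer

A0 = {7}
A1: add {0} — 0 (Pursuer) has 0→7.
0 ∈ A1, so Pursuer can force the target.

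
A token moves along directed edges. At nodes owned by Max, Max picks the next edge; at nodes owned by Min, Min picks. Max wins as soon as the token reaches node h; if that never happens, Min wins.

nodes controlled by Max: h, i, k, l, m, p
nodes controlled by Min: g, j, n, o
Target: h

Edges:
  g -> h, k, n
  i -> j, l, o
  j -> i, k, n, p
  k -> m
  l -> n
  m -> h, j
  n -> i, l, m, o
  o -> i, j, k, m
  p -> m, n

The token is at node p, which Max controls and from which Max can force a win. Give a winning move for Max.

A0 = {h}
A1: add {m} — m (Max) has m→h.
A2: add {k, p} — k (Max) has k→m; p (Max) has p→m.
A3 = A2; e.g. g (Min) can still go to n. Fixed point.
From p, successor m is in the attractor (rank 1); the other successor n is not.

m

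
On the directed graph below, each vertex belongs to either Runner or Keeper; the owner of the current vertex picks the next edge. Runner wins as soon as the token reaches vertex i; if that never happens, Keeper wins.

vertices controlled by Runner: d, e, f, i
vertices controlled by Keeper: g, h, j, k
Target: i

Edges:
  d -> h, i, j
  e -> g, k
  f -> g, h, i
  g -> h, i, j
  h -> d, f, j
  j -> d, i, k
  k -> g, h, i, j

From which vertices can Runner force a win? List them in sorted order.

A0 = {i}
A1: add {d, f} — d (Runner) has d→i; f (Runner) has f→i.
A2 = A1; e.g. e (Runner) has no edge into A1. Fixed point.
Runner's winning region = {d, f, i}.

d, f, i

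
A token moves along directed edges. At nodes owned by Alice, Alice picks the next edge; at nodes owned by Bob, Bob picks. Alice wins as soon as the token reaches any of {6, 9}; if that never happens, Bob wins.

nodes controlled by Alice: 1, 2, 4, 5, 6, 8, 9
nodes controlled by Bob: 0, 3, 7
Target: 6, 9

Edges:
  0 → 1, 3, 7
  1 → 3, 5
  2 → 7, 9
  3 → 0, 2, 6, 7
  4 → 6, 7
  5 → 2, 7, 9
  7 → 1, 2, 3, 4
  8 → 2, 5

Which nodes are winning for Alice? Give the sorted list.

A0 = {6, 9}
A1: add {2, 4, 5} — 2 (Alice) has 2→9; 4 (Alice) has 4→6; 5 (Alice) has 5→9.
A2: add {1, 8} — 1 (Alice) has 1→5; 8 (Alice) has 8→2.
A3 = A2; e.g. 0 (Bob) can still go to 3. Fixed point.
Alice's winning region = {1, 2, 4, 5, 6, 8, 9}.

1, 2, 4, 5, 6, 8, 9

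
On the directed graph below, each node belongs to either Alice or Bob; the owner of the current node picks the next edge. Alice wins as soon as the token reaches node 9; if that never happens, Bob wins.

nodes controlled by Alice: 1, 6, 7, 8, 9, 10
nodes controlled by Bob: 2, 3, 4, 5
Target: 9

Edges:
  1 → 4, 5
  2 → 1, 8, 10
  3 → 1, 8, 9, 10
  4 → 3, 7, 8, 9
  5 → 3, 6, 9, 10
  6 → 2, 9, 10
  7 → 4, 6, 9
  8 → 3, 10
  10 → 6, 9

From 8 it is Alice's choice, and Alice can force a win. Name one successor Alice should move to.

A0 = {9}
A1: add {6, 7, 10} — 6 (Alice) has 6→9; 7 (Alice) has 7→9; 10 (Alice) has 10→9.
A2: add {8} — 8 (Alice) has 8→10.
A3 = A2; e.g. 1 (Alice) has no edge into A2. Fixed point.
From 8, successor 10 is in the attractor (rank 1); the other successor 3 is not.

10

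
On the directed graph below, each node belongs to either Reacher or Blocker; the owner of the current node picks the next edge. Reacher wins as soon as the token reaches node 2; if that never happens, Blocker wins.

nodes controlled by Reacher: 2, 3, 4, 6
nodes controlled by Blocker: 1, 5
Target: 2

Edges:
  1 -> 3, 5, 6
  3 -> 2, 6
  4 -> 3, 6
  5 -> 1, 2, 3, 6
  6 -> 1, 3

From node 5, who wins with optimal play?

Blocker

A0 = {2}
A1: add {3} — 3 (Reacher) has 3→2.
A2: add {4, 6} — 4 (Reacher) has 4→3; 6 (Reacher) has 6→3.
A3 = A2; e.g. 1 (Blocker) can still go to 5. Fixed point.
5 never enters the attractor, so Blocker can avoid the target forever.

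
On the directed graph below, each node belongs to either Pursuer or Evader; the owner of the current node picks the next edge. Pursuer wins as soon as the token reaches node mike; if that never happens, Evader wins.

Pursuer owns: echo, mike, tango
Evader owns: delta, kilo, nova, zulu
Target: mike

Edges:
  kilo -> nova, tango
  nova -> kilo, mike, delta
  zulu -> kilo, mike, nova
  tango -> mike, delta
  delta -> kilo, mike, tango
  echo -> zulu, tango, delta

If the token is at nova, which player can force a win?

Evader

A0 = {mike}
A1: add {tango} — tango (Pursuer) has tango→mike.
A2: add {echo} — echo (Pursuer) has echo→tango.
A3 = A2; e.g. kilo (Evader) can still go to nova. Fixed point.
nova never enters the attractor, so Evader can avoid the target forever.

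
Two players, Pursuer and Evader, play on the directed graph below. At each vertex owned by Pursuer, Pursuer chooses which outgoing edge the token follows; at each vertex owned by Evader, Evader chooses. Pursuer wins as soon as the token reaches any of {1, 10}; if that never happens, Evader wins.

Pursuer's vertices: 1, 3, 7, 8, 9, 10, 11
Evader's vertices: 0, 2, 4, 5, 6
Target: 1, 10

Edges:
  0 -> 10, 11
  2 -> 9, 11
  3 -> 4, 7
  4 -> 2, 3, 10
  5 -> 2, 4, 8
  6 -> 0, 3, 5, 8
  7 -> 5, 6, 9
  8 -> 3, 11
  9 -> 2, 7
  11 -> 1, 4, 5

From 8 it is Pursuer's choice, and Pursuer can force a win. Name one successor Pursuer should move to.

A0 = {1, 10}
A1: add {11} — 11 (Pursuer) has 11→1.
A2: add {0, 8} — 0 (Evader): all of {10, 11} already in; 8 (Pursuer) has 8→11.
A3 = A2; e.g. 2 (Evader) can still go to 9. Fixed point.
From 8, successor 11 is in the attractor (rank 1); the other successor 3 is not.

11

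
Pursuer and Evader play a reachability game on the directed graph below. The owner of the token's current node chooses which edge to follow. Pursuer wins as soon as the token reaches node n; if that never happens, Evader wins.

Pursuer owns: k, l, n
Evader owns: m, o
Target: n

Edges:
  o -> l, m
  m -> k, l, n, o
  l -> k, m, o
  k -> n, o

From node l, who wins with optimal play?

Pursuer

A0 = {n}
A1: add {k} — k (Pursuer) has k→n.
A2: add {l} — l (Pursuer) has l→k.
A3 = A2; e.g. m (Evader) can still go to o. Fixed point.
l ∈ A2, so Pursuer can force the target.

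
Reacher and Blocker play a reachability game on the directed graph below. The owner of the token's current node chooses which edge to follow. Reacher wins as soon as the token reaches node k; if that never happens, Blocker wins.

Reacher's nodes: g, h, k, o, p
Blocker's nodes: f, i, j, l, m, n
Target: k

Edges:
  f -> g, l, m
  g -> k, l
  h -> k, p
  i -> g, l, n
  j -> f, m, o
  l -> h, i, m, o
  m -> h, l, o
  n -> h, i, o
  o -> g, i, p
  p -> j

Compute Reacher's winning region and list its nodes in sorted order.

g, h, k, o

A0 = {k}
A1: add {g, h} — g (Reacher) has g→k; h (Reacher) has h→k.
A2: add {o} — o (Reacher) has o→g.
A3 = A2; e.g. f (Blocker) can still go to l. Fixed point.
Reacher's winning region = {g, h, k, o}.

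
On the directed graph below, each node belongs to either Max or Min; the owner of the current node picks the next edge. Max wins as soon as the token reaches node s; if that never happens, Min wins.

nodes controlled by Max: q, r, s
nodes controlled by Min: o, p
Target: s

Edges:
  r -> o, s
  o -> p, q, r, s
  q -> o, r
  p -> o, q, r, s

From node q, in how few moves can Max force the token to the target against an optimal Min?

A0 = {s}
A1: add {r} — r (Max) has r→s.
A2: add {q} — q (Max) has q→r.
A3 = A2; e.g. o (Min) can still go to p. Fixed point.
q enters the attractor at level 2, so Max can force the target in 2 moves from there.

2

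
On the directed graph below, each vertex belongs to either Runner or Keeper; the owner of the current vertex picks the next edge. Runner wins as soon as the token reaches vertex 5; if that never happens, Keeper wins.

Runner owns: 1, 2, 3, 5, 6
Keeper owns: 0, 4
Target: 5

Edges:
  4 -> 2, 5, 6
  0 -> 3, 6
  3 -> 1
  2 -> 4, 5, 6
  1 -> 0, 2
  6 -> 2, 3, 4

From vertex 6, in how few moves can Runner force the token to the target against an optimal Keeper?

2

A0 = {5}
A1: add {2} — 2 (Runner) has 2→5.
A2: add {1, 6} — 1 (Runner) has 1→2; 6 (Runner) has 6→2.
6 enters the attractor at level 2, so Runner can force the target in 2 moves from there.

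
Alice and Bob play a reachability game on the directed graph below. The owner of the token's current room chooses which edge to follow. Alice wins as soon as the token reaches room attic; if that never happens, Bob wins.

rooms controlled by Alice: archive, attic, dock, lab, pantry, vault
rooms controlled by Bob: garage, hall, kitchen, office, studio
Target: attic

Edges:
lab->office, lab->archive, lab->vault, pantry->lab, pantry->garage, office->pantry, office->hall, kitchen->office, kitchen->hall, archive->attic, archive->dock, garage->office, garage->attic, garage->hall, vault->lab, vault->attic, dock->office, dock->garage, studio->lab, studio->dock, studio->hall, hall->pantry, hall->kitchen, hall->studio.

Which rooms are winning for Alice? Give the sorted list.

archive, attic, lab, pantry, vault

A0 = {attic}
A1: add {archive, vault} — archive (Alice) has archive→attic; vault (Alice) has vault→attic.
A2: add {lab} — lab (Alice) has lab→archive.
A3: add {pantry} — pantry (Alice) has pantry→lab.
A4 = A3; e.g. office (Bob) can still go to hall. Fixed point.
Alice's winning region = {archive, attic, lab, pantry, vault}.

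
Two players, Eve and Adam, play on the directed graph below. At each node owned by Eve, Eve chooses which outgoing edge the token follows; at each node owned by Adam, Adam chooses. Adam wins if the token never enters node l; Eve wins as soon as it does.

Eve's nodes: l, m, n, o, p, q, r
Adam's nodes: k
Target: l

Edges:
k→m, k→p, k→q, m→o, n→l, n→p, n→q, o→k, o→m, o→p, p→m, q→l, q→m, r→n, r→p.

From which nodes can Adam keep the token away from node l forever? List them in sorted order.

k, m, o, p

A0 = {l}
A1: add {n, q} — n (Eve) has n→l; q (Eve) has q→l.
A2: add {r} — r (Eve) has r→n.
A3 = A2; e.g. k (Adam) can still go to m. Fixed point.
Eve's attractor = {l, n, q, r}; Adam avoids the target exactly from the complement.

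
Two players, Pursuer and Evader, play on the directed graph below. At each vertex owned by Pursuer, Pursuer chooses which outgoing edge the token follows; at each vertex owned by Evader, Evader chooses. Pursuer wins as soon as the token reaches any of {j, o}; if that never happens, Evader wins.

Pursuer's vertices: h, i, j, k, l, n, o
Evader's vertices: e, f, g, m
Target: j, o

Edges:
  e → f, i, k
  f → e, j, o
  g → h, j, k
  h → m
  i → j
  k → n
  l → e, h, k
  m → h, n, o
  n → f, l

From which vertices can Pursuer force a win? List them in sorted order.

i, j, o

A0 = {j, o}
A1: add {i} — i (Pursuer) has i→j.
A2 = A1; e.g. e (Evader) can still go to f. Fixed point.
Pursuer's winning region = {i, j, o}.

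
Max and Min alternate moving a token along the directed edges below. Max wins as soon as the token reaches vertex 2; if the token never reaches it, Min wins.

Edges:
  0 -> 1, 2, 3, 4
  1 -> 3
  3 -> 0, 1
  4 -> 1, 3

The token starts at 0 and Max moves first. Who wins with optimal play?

Track states (vertex, player-to-move).
A0 = {(2,Max), (2,Min)}
A1: add {(0,Max)}.
(0,Max) ∈ A1 ⇒ Max forces the target.

Max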